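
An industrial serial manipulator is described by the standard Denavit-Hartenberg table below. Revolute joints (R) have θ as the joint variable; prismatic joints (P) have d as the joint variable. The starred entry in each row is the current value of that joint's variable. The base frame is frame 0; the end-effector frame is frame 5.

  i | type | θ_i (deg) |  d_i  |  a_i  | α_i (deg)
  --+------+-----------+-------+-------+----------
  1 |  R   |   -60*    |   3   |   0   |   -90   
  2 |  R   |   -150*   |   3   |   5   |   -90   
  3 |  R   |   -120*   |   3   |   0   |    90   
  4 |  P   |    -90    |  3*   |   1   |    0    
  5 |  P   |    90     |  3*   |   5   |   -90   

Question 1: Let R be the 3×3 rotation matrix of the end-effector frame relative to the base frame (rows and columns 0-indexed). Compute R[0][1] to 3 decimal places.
End-effector y-axis (col 1 of R) = (0.0580,0.8995,0.4330)
R[0][1] = 0.0580

0.058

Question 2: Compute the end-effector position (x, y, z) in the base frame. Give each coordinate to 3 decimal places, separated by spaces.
5.417 -0.723 3.384

after link 1: o_1 = (0.0000, 0.0000, 3.0000)
after link 2: o_2 = (0.4330, 5.2500, 5.5000)
after link 3: o_3 = (1.1830, 3.9510, 8.0981)
after link 4: o_4 = (0.7590, 1.6854, 5.9330)
after link 5: o_5 = (5.4175, -0.7231, 3.3840)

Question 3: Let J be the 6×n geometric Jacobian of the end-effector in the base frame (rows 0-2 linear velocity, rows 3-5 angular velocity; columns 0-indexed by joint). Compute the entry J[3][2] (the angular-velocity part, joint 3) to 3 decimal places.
axis z_2 = (0.2500,-0.4330,0.8660); lever o_n−o_2 = (4.9845,-5.9731,-2.1160)
cross product → J_v[:, 2] = (6.0891,4.8457,0.6651)
J_ω[:, 2] = z_2
entry J[3][2] = 0.2500

0.250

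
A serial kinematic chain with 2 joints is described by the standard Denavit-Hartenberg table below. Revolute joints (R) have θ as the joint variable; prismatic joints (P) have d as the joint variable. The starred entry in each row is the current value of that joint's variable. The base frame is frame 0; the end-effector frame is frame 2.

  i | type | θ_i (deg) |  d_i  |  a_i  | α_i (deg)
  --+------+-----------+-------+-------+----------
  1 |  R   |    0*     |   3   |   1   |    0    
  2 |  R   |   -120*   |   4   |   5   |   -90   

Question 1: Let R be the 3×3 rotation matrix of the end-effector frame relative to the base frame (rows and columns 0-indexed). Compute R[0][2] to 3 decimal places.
0.866

End-effector z-axis (col 2 of R) = (0.8660,-0.5000,0.0000)
R[0][2] = 0.8660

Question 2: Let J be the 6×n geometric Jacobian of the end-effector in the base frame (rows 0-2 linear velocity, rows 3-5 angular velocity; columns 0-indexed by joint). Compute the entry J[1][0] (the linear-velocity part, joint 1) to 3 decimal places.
axis z_0 = ẑ; lever o_n−o_0 = (-1.5000,-4.3301,7.0000)
cross product → J_v[:, 0] = (4.3301,-1.5000,0.0000)
J_ω[:, 0] = z_0
entry J[1][0] = -1.5000

-1.500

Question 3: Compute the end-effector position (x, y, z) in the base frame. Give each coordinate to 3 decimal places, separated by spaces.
after link 1: o_1 = (1.0000, 0.0000, 3.0000)
after link 2: o_2 = (-1.5000, -4.3301, 7.0000)

-1.500 -4.330 7.000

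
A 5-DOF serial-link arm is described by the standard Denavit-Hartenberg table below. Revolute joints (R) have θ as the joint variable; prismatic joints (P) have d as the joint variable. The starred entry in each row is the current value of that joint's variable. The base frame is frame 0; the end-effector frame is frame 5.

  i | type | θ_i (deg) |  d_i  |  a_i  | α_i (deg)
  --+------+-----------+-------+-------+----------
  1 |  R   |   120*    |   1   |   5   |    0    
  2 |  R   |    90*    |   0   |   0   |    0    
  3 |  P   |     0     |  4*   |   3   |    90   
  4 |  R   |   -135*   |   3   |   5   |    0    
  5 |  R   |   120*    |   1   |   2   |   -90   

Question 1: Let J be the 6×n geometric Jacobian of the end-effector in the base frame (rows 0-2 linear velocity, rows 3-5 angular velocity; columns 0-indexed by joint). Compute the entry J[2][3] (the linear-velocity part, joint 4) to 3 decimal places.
axis z_3 = (-0.5000,0.8660,0.0000); lever o_n−o_3 = (-0.6112,4.2659,-4.0532)
cross product → J_v[:, 3] = (-3.5101,-2.0266,-1.6037)
J_ω[:, 3] = z_3
entry J[2][3] = -1.6037

-1.604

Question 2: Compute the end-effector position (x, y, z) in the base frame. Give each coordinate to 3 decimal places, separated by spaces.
-5.709 7.096 0.947

after link 1: o_1 = (-2.5000, 4.3301, 1.0000)
after link 2: o_2 = (-2.5000, 4.3301, 1.0000)
after link 3: o_3 = (-5.0981, 2.8301, 5.0000)
after link 4: o_4 = (-3.5362, 7.1960, 1.4645)
after link 5: o_5 = (-5.7092, 7.0961, 0.9468)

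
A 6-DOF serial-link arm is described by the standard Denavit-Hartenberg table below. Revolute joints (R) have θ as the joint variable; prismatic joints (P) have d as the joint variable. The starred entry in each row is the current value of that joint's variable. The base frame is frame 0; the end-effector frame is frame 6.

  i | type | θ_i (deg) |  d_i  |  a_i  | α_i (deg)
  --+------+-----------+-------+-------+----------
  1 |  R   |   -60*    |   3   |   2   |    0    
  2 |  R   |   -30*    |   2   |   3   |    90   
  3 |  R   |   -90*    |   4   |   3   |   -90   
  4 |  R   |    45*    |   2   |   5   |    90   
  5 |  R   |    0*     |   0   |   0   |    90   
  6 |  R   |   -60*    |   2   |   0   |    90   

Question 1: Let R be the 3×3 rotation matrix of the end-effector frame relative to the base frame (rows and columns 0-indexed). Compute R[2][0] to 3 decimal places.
0.259

End-effector x-axis (col 0 of R) = (0.9659,0.0000,0.2588)
R[2][0] = 0.2588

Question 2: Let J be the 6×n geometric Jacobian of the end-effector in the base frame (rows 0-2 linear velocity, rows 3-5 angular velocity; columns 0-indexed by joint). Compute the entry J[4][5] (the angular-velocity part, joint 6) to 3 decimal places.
1.000

axis z_5 = (-0.0000,1.0000,-0.0000); lever o_n−o_5 = (-0.0000,2.0000,-0.0000)
cross product → J_v[:, 5] = (0.0000,0.0000,-0.0000)
J_ω[:, 5] = z_5
entry J[4][5] = 1.0000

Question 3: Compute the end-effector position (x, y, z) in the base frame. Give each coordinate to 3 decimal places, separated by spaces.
0.536 -4.732 -1.536

after link 1: o_1 = (1.0000, -1.7321, 3.0000)
after link 2: o_2 = (1.0000, -4.7321, 5.0000)
after link 3: o_3 = (-3.0000, -4.7321, 2.0000)
after link 4: o_4 = (0.5355, -6.7321, -1.5355)
after link 5: o_5 = (0.5355, -6.7321, -1.5355)
after link 6: o_6 = (0.5355, -4.7321, -1.5355)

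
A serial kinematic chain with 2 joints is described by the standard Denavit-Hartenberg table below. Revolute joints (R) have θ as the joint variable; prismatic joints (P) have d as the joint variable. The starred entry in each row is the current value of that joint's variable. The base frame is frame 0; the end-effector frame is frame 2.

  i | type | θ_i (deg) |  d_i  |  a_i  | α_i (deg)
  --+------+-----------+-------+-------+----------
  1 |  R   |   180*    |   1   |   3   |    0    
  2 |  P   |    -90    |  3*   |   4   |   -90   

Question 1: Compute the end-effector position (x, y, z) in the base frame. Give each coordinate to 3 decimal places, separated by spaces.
after link 1: o_1 = (-3.0000, 0.0000, 1.0000)
after link 2: o_2 = (-3.0000, 4.0000, 4.0000)

-3.000 4.000 4.000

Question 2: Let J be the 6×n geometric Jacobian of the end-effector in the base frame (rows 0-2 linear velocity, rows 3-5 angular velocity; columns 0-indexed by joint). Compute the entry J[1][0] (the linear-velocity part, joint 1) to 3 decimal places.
axis z_0 = ẑ; lever o_n−o_0 = (-3.0000,4.0000,4.0000)
cross product → J_v[:, 0] = (-4.0000,-3.0000,0.0000)
J_ω[:, 0] = z_0
entry J[1][0] = -3.0000

-3.000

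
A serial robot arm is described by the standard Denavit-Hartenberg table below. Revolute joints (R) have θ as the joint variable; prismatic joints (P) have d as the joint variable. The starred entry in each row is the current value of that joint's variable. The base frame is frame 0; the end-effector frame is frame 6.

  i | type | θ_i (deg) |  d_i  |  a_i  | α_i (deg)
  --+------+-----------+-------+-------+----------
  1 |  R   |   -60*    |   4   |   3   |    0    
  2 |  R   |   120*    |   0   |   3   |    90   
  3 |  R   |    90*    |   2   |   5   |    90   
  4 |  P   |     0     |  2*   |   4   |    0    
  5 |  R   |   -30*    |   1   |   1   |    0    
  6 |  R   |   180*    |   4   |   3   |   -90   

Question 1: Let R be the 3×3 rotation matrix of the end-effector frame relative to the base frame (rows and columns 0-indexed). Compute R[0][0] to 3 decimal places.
0.433

End-effector x-axis (col 0 of R) = (0.4330,-0.2500,-0.8660)
R[0][0] = 0.4330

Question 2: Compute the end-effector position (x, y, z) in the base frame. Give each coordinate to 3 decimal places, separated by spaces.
after link 1: o_1 = (1.5000, -2.5981, 4.0000)
after link 2: o_2 = (3.0000, -0.0000, 4.0000)
after link 3: o_3 = (4.7321, -1.0000, 9.0000)
after link 4: o_4 = (5.7321, 0.7321, 13.0000)
after link 5: o_5 = (5.7990, 1.8481, 13.8660)
after link 6: o_6 = (9.0981, 4.5622, 11.2679)

9.098 4.562 11.268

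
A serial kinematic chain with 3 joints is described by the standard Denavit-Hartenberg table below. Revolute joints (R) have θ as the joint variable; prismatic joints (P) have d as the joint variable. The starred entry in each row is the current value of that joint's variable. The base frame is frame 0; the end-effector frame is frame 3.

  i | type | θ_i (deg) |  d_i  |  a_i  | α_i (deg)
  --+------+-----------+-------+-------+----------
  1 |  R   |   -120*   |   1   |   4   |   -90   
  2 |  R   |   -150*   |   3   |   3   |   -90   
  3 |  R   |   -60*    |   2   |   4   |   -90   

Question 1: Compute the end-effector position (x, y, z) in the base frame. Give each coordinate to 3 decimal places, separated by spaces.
5.263 -3.812 5.232

after link 1: o_1 = (-2.0000, -3.4641, 1.0000)
after link 2: o_2 = (1.8971, -2.7141, 2.5000)
after link 3: o_3 = (5.2631, -3.8122, 5.2321)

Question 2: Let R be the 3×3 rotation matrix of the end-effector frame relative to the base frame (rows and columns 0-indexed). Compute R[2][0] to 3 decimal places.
0.250

End-effector x-axis (col 0 of R) = (0.9665,-0.0580,0.2500)
R[2][0] = 0.2500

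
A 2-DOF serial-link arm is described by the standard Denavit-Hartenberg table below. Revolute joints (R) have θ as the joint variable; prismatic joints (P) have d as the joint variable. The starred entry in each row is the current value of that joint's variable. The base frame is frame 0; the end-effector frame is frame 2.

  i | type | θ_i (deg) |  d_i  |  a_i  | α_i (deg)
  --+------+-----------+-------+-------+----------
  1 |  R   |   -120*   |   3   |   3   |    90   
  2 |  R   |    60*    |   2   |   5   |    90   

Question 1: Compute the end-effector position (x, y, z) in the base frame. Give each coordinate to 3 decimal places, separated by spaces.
-4.482 -3.763 7.330

after link 1: o_1 = (-1.5000, -2.5981, 3.0000)
after link 2: o_2 = (-4.4821, -3.7631, 7.3301)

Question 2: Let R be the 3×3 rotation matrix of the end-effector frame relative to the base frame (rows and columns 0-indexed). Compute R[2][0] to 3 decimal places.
End-effector x-axis (col 0 of R) = (-0.2500,-0.4330,0.8660)
R[2][0] = 0.8660

0.866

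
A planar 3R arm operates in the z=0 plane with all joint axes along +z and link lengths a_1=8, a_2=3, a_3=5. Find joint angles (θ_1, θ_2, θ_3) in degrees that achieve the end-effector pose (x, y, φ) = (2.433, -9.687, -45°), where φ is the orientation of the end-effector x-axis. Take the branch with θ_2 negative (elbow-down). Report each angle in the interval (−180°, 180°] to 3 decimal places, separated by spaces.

wrist centre = target − a_3·(cos φ, sin φ) = (-1.1025, -6.1515)
cos θ_2 = (39.0561−8²−3²)/(2·8·3) = -0.7072; θ_2 = -135.0047° (elbow-down)
β = atan2(-6.1515,-1.1025) = -100.1613°; ψ = atan2(-2.1211,5.8785) = -19.8410°
θ_1 = β − ψ = -80.3203°
θ_3 = φ − θ_1 − θ_2 = 170.3249° (wrapped to (-180°,180°])

-80.320 -135.005 170.325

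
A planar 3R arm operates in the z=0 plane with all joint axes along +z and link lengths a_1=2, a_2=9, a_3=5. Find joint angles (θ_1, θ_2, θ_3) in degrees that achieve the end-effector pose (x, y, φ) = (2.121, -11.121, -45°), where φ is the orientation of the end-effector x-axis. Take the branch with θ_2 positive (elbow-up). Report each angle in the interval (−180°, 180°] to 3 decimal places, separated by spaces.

134.987 135.009 45.004

wrist centre = target − a_3·(cos φ, sin φ) = (-1.4145, -7.5855)
cos θ_2 = (59.5402−2²−9²)/(2·2·9) = -0.7072; θ_2 = 135.0089° (elbow-up)
β = atan2(-7.5855,-1.4145) = -100.5632°; ψ = atan2(6.3630,-4.3649) = 124.4498°
θ_1 = β − ψ = -225.0130°
θ_3 = φ − θ_1 − θ_2 = 45.0041° (wrapped to (-180°,180°])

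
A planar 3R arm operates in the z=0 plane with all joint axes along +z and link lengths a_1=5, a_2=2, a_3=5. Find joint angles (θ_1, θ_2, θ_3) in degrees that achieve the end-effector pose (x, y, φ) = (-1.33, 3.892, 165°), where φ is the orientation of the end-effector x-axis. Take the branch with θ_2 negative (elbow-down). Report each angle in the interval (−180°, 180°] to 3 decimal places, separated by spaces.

wrist centre = target − a_3·(cos φ, sin φ) = (3.4996, 2.5979)
cos θ_2 = (18.9965−5²−2²)/(2·5·2) = -0.5002; θ_2 = -120.0115° (elbow-down)
β = atan2(2.5979,3.4996) = 36.5879°; ψ = atan2(-1.7318,3.9997) = -23.4126°
θ_1 = β − ψ = 60.0005°
θ_3 = φ − θ_1 − θ_2 = -134.9890° (wrapped to (-180°,180°])

60.000 -120.012 -134.989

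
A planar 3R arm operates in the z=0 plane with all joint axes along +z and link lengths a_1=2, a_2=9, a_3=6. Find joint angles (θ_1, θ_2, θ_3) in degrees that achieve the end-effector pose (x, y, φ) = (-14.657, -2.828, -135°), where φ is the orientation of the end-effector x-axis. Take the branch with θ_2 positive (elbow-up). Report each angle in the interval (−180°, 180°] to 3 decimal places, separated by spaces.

135.006 44.990 45.004

wrist centre = target − a_3·(cos φ, sin φ) = (-10.4144, 1.4146)
cos θ_2 = (110.4601−2²−9²)/(2·2·9) = 0.7072; θ_2 = 44.9904° (elbow-up)
β = atan2(1.4146,-10.4144) = 172.2645°; ψ = atan2(6.3629,8.3650) = 37.2586°
θ_1 = β − ψ = 135.0059°
θ_3 = φ − θ_1 − θ_2 = 45.0036° (wrapped to (-180°,180°])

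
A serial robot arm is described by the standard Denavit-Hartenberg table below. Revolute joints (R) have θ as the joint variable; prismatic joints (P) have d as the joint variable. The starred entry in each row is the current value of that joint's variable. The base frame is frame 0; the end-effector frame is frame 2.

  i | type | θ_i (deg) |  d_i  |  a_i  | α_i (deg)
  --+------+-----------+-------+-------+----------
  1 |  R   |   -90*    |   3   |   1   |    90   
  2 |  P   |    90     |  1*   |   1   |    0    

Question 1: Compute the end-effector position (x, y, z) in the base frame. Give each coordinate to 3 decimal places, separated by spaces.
after link 1: o_1 = (0.0000, -1.0000, 3.0000)
after link 2: o_2 = (-1.0000, -1.0000, 4.0000)

-1.000 -1.000 4.000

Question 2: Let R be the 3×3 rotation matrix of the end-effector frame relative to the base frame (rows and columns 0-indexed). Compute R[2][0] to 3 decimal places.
End-effector x-axis (col 0 of R) = (0.0000,-0.0000,1.0000)
R[2][0] = 1.0000

1.000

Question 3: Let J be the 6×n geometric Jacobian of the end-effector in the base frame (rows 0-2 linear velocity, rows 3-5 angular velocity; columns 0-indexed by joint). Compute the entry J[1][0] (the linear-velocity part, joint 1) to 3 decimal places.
axis z_0 = ẑ; lever o_n−o_0 = (-1.0000,-1.0000,4.0000)
cross product → J_v[:, 0] = (1.0000,-1.0000,0.0000)
J_ω[:, 0] = z_0
entry J[1][0] = -1.0000

-1.000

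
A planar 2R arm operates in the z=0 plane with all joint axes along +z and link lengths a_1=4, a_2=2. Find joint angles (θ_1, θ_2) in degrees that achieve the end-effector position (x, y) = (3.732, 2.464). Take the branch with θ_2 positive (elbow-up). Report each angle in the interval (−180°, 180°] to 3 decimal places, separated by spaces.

cos θ_2 = (19.9991−4²−2²)/(2·4·2) = -0.0001; θ_2 = 90.0032° (elbow-up)
β = atan2(2.4640,3.7320) = 33.4342°; ψ = atan2(2.0000,3.9999) = 26.5657°
θ_1 = β − ψ = 6.8685°

6.869 90.003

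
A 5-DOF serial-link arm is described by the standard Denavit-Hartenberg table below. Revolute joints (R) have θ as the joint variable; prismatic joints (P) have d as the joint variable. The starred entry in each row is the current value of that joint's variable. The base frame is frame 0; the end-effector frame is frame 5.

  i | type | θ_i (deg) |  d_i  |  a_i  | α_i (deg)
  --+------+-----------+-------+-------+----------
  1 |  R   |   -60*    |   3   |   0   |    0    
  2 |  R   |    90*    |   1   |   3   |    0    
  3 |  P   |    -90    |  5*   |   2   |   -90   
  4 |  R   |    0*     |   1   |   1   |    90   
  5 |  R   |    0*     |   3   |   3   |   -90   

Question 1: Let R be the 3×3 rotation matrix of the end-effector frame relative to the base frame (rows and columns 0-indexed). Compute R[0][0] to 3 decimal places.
End-effector x-axis (col 0 of R) = (0.5000,-0.8660,0.0000)
R[0][0] = 0.5000

0.500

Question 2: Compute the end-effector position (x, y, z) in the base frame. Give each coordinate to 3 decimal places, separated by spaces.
6.464 -3.196 12.000

after link 1: o_1 = (0.0000, 0.0000, 3.0000)
after link 2: o_2 = (2.5981, 1.5000, 4.0000)
after link 3: o_3 = (3.5981, -0.2321, 9.0000)
after link 4: o_4 = (4.9641, -0.5981, 9.0000)
after link 5: o_5 = (6.4641, -3.1962, 12.0000)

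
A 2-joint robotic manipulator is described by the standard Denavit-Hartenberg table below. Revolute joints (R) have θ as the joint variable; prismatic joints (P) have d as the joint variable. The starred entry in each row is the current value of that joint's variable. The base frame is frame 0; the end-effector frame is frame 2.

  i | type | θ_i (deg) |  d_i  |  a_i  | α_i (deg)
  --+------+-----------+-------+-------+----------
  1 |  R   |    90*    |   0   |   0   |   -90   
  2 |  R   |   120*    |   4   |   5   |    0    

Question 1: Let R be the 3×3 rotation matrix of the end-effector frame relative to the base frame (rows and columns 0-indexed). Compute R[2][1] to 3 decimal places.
End-effector y-axis (col 1 of R) = (-0.0000,-0.8660,0.5000)
R[2][1] = 0.5000

0.500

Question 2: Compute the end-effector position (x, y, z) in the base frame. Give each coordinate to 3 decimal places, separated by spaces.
-4.000 -2.500 -4.330

after link 1: o_1 = (0.0000, 0.0000, 0.0000)
after link 2: o_2 = (-4.0000, -2.5000, -4.3301)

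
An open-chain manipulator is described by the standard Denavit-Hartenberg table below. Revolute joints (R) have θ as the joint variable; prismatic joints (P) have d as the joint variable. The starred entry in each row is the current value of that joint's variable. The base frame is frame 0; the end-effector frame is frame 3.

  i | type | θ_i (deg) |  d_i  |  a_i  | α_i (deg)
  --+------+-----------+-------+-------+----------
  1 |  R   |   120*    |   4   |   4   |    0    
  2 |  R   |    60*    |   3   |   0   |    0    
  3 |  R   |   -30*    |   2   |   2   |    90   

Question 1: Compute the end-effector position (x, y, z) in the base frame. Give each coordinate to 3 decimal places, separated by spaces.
after link 1: o_1 = (-2.0000, 3.4641, 4.0000)
after link 2: o_2 = (-2.0000, 3.4641, 7.0000)
after link 3: o_3 = (-3.7321, 4.4641, 9.0000)

-3.732 4.464 9.000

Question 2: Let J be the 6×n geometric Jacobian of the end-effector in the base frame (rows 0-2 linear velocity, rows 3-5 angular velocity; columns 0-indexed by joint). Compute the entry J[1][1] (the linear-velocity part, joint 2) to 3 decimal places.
axis z_1 = (0.0000,0.0000,1.0000); lever o_n−o_1 = (-1.7321,1.0000,5.0000)
cross product → J_v[:, 1] = (-1.0000,-1.7321,0.0000)
J_ω[:, 1] = z_1
entry J[1][1] = -1.7321

-1.732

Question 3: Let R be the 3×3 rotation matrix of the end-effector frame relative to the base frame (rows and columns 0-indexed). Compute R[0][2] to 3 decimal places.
0.500

End-effector z-axis (col 2 of R) = (0.5000,0.8660,0.0000)
R[0][2] = 0.5000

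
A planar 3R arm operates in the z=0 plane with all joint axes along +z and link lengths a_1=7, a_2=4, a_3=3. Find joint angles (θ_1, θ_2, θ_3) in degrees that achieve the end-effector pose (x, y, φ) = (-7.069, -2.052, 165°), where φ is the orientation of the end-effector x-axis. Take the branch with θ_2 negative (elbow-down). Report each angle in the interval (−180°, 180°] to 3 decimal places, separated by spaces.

wrist centre = target − a_3·(cos φ, sin φ) = (-4.1712, -2.8285)
cos θ_2 = (25.3993−7²−4²)/(2·7·4) = -0.7072; θ_2 = -135.0040° (elbow-down)
β = atan2(-2.8285,-4.1712) = -145.8593°; ψ = atan2(-2.8282,4.1714) = -34.1376°
θ_1 = β − ψ = -111.7216°
θ_3 = φ − θ_1 − θ_2 = 51.7256° (wrapped to (-180°,180°])

-111.722 -135.004 51.726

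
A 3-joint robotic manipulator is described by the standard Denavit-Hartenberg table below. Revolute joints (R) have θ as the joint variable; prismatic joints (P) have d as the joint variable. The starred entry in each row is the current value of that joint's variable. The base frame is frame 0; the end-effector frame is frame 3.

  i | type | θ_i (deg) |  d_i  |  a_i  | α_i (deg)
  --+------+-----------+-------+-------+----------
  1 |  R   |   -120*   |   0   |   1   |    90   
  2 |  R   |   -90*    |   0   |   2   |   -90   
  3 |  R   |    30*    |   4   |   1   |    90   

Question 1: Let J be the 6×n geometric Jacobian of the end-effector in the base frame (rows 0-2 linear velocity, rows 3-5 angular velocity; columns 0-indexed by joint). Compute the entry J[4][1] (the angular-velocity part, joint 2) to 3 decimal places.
0.500

axis z_1 = (-0.8660,0.5000,0.0000); lever o_n−o_1 = (-1.5670,-3.7141,-2.8660)
cross product → J_v[:, 1] = (-1.4330,-2.4821,4.0000)
J_ω[:, 1] = z_1
entry J[4][1] = 0.5000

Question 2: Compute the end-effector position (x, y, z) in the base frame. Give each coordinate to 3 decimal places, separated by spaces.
after link 1: o_1 = (-0.5000, -0.8660, 0.0000)
after link 2: o_2 = (-0.5000, -0.8660, -2.0000)
after link 3: o_3 = (-2.0670, -4.5801, -2.8660)

-2.067 -4.580 -2.866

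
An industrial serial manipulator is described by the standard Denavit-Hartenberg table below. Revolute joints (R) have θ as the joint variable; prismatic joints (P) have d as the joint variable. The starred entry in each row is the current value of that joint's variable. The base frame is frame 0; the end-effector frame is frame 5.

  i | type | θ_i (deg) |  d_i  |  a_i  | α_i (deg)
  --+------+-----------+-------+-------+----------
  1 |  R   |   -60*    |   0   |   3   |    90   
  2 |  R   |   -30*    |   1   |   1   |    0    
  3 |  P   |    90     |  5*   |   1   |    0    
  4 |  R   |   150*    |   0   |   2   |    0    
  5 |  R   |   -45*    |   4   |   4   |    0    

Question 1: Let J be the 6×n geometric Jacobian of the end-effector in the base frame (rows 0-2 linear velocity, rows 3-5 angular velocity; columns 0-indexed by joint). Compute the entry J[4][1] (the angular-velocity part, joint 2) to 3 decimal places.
axis z_1 = (-0.8660,-0.5000,0.0000); lever o_n−o_1 = (-10.7751,-1.3369,0.4013)
cross product → J_v[:, 1] = (-0.2007,0.3475,-4.2297)
J_ω[:, 1] = z_1
entry J[4][1] = -0.5000

-0.500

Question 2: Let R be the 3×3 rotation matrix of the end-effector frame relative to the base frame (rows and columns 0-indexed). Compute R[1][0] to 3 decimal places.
0.837

End-effector x-axis (col 0 of R) = (-0.4830,0.8365,0.2588)
R[1][0] = 0.8365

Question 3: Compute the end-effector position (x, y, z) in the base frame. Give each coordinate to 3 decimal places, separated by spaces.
-9.275 -3.935 0.401

after link 1: o_1 = (1.5000, -2.5981, 0.0000)
after link 2: o_2 = (1.0670, -3.8481, -0.5000)
after link 3: o_3 = (-3.0131, -6.7811, 0.3660)
after link 4: o_4 = (-3.8792, -5.2811, -0.6340)
after link 5: o_5 = (-9.2751, -3.9350, 0.4013)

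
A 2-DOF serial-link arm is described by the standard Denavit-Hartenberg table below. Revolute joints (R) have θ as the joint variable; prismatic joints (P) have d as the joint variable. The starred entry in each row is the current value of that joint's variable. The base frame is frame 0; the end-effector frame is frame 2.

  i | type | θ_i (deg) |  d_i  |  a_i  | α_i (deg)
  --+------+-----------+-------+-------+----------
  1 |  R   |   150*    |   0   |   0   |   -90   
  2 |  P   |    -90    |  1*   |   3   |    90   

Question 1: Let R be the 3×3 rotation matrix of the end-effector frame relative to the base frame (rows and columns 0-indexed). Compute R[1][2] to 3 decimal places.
End-effector z-axis (col 2 of R) = (0.8660,-0.5000,0.0000)
R[1][2] = -0.5000

-0.500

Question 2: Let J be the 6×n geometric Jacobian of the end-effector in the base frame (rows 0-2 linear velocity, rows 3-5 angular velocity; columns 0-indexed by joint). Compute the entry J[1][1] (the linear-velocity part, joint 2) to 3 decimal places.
prismatic axis z_1 = (-0.5000,-0.8660,0.0000)
J_v[:, 1] = z_1; J_ω[:, 1] = (0,0,0)
entry J[1][1] = -0.8660

-0.866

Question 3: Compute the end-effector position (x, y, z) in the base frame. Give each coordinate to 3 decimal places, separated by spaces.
-0.500 -0.866 3.000

after link 1: o_1 = (0.0000, 0.0000, 0.0000)
after link 2: o_2 = (-0.5000, -0.8660, 3.0000)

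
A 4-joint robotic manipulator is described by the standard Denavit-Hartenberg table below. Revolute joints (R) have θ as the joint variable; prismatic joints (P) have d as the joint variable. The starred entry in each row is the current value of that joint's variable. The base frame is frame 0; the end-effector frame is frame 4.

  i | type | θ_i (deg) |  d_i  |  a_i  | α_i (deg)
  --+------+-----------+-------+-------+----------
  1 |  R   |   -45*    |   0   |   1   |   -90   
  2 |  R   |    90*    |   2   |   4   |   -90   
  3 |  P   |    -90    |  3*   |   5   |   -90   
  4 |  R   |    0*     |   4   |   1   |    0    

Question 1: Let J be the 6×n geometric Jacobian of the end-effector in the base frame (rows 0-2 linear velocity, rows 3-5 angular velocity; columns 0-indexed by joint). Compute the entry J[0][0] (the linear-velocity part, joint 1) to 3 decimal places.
-7.071

axis z_0 = ẑ; lever o_n−o_0 = (4.2426,7.0711,-8.0000)
cross product → J_v[:, 0] = (-7.0711,4.2426,0.0000)
J_ω[:, 0] = z_0
entry J[0][0] = -7.0711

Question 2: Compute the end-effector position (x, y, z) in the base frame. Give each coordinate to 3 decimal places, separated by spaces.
after link 1: o_1 = (0.7071, -0.7071, 0.0000)
after link 2: o_2 = (2.1213, 0.7071, -4.0000)
after link 3: o_3 = (3.5355, 6.3640, -4.0000)
after link 4: o_4 = (4.2426, 7.0711, -8.0000)

4.243 7.071 -8.000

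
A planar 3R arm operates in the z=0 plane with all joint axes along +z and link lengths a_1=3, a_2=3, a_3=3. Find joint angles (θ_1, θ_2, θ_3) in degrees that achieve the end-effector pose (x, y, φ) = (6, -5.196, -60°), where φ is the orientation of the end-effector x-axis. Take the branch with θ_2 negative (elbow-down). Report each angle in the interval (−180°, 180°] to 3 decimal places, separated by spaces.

0.003 -60.003 -0.000

wrist centre = target − a_3·(cos φ, sin φ) = (4.5000, -2.5979)
cos θ_2 = (26.9992−3²−3²)/(2·3·3) = 0.5000; θ_2 = -60.0029° (elbow-down)
β = atan2(-2.5979,4.5000) = -29.9985°; ψ = atan2(-2.5982,4.4999) = -30.0015°
θ_1 = β − ψ = 0.0029°
θ_3 = φ − θ_1 − θ_2 = -0.0000° (wrapped to (-180°,180°])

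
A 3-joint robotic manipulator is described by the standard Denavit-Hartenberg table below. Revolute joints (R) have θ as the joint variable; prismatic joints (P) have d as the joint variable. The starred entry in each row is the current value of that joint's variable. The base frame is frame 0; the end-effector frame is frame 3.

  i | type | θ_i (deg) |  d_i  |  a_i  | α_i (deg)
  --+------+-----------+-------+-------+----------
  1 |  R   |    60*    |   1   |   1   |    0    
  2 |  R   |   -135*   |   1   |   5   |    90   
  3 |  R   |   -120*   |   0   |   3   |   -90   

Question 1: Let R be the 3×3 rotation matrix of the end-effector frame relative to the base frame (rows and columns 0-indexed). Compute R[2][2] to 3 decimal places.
-0.500

End-effector z-axis (col 2 of R) = (0.2241,-0.8365,-0.5000)
R[2][2] = -0.5000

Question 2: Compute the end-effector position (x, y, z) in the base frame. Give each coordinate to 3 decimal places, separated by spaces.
after link 1: o_1 = (0.5000, 0.8660, 1.0000)
after link 2: o_2 = (1.7941, -3.9636, 2.0000)
after link 3: o_3 = (1.4059, -2.5147, -0.5981)

1.406 -2.515 -0.598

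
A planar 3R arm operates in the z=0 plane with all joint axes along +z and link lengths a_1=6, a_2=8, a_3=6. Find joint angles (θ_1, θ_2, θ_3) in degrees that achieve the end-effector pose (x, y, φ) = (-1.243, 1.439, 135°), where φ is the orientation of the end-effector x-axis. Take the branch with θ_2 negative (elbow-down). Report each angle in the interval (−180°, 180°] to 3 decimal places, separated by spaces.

60.004 -150.004 -135.000

wrist centre = target − a_3·(cos φ, sin φ) = (2.9996, -2.8036)
cos θ_2 = (16.8582−6²−8²)/(2·6·8) = -0.8661; θ_2 = -150.0040° (elbow-down)
β = atan2(-2.8036,2.9996) = -43.0656°; ψ = atan2(-3.9995,-0.9285) = -103.0696°
θ_1 = β − ψ = 60.0040°
θ_3 = φ − θ_1 − θ_2 = -135.0000° (wrapped to (-180°,180°])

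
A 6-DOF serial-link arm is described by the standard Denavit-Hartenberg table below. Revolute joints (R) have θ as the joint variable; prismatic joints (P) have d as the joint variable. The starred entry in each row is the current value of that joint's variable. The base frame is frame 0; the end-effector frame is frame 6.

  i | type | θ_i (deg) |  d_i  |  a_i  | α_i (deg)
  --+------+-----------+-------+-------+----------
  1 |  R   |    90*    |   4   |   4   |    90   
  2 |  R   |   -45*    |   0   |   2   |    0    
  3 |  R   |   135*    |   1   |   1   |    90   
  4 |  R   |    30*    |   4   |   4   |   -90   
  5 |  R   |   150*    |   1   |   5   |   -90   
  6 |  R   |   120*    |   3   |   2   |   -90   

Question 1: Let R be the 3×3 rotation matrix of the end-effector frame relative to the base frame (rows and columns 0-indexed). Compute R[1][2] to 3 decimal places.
End-effector z-axis (col 2 of R) = (0.8080,0.4330,0.3995)
R[1][2] = 0.4330

0.433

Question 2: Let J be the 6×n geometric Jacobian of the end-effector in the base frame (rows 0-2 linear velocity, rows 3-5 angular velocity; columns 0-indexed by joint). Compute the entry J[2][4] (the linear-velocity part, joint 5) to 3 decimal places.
axis z_4 = (0.8660,-0.0000,-0.5000); lever o_n−o_4 = (-3.1160,0.5981,-3.9330)
cross product → J_v[:, 4] = (0.2990,4.9641,0.5179)
J_ω[:, 4] = z_4
entry J[2][4] = 0.5179

0.518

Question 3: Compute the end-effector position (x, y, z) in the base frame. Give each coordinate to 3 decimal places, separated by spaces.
after link 1: o_1 = (0.0000, 4.0000, 4.0000)
after link 2: o_2 = (0.0000, 5.4142, 2.5858)
after link 3: o_3 = (1.0000, 5.4142, 3.5858)
after link 4: o_4 = (3.0000, 9.4142, 7.0499)
after link 5: o_5 = (1.7010, 6.9142, 2.7999)
after link 6: o_6 = (-0.1160, 10.0123, 3.1169)

-0.116 10.012 3.117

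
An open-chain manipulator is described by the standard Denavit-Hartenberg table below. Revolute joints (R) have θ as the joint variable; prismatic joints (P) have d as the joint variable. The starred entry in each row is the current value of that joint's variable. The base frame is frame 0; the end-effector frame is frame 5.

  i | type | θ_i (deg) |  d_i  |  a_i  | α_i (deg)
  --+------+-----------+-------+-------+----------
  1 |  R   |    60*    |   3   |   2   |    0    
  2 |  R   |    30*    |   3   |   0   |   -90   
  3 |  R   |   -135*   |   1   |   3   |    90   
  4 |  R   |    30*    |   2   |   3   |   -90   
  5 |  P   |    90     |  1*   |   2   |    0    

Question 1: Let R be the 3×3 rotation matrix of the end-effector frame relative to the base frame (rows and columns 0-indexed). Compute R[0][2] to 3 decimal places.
-0.866

End-effector z-axis (col 2 of R) = (-0.8660,0.3536,-0.3536)
R[0][2] = -0.8660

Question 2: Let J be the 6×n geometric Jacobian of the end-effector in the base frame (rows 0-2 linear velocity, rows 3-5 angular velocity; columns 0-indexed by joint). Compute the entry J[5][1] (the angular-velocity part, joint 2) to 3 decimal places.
axis z_1 = (0.0000,0.0000,1.0000); lever o_n−o_1 = (-3.3660,-3.6049,6.6049)
cross product → J_v[:, 1] = (3.6049,-3.3660,0.0000)
J_ω[:, 1] = z_1
entry J[5][1] = 1.0000

1.000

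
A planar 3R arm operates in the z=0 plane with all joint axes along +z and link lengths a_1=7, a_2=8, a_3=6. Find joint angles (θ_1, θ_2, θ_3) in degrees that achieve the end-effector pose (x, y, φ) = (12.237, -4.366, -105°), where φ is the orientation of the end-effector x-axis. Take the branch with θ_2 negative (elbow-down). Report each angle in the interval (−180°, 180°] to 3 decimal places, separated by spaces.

29.997 -44.993 -90.003

wrist centre = target − a_3·(cos φ, sin φ) = (13.7899, 1.4296)
cos θ_2 = (192.2054−7²−8²)/(2·7·8) = 0.7072; θ_2 = -44.9932° (elbow-down)
β = atan2(1.4296,13.7899) = 5.9185°; ψ = atan2(-5.6562,12.6575) = -24.0781°
θ_1 = β − ψ = 29.9966°
θ_3 = φ − θ_1 − θ_2 = -90.0034° (wrapped to (-180°,180°])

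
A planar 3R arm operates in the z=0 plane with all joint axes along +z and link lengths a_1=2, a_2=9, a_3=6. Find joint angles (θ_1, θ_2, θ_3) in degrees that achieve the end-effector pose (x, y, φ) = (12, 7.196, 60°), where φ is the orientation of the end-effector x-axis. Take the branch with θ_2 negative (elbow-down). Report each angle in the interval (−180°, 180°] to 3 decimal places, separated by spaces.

wrist centre = target − a_3·(cos φ, sin φ) = (9.0000, 1.9998)
cos θ_2 = (84.9994−2²−9²)/(2·2·9) = -0.0000; θ_2 = -90.0010° (elbow-down)
β = atan2(1.9998,9.0000) = 12.5279°; ψ = atan2(-9.0000,1.9998) = -77.4721°
θ_1 = β − ψ = 90.0000°
θ_3 = φ − θ_1 − θ_2 = 60.0010° (wrapped to (-180°,180°])

90.000 -90.001 60.001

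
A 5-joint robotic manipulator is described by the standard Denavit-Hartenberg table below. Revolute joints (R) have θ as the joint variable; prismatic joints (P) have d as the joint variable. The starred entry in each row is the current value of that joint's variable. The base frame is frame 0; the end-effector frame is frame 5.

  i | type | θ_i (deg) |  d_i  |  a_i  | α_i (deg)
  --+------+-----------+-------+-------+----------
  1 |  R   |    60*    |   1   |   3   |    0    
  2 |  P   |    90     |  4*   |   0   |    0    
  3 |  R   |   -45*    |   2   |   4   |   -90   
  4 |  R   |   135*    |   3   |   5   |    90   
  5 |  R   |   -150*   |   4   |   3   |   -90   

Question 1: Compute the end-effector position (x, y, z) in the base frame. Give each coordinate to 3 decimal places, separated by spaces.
-1.277 7.165 2.473

after link 1: o_1 = (1.5000, 2.5981, 1.0000)
after link 2: o_2 = (1.5000, 2.5981, 5.0000)
after link 3: o_3 = (0.4647, 6.4618, 7.0000)
after link 4: o_4 = (-1.5180, 2.2703, 3.4645)
after link 5: o_5 = (-1.2766, 7.1651, 2.4732)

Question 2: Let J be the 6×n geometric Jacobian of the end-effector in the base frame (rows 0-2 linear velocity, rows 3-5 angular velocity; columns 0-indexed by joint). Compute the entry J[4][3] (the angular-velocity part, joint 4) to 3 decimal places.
axis z_3 = (-0.9659,-0.2588,0.0000); lever o_n−o_3 = (-1.7414,0.7033,-4.5268)
cross product → J_v[:, 3] = (1.1716,-4.3726,-1.1300)
J_ω[:, 3] = z_3
entry J[4][3] = -0.2588

-0.259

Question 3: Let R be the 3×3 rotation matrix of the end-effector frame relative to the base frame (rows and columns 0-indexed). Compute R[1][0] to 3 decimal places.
End-effector x-axis (col 0 of R) = (0.3245,0.7209,0.6124)
R[1][0] = 0.7209

0.721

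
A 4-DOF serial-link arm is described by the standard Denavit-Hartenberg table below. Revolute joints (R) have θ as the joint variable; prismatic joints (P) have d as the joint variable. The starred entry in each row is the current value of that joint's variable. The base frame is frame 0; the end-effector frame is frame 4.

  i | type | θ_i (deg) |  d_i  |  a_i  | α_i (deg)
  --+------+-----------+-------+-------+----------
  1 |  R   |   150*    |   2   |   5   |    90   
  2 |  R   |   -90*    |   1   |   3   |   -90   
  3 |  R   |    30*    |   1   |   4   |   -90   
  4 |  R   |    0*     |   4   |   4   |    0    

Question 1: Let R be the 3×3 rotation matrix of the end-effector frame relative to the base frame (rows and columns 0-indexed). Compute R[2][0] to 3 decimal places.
-0.866

End-effector x-axis (col 0 of R) = (-0.2500,-0.4330,-0.8660)
R[2][0] = -0.8660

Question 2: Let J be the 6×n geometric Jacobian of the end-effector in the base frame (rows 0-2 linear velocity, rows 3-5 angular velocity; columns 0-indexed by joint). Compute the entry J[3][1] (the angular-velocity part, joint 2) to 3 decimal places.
axis z_1 = (0.5000,0.8660,0.0000); lever o_n−o_1 = (-4.0981,-5.0981,-7.9282)
cross product → J_v[:, 1] = (-6.8660,3.9641,1.0000)
J_ω[:, 1] = z_1
entry J[3][1] = 0.5000

0.500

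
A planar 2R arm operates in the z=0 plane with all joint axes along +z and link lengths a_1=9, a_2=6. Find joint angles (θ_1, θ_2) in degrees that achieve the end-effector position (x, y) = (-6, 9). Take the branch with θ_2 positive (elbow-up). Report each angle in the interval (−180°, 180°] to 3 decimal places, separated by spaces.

90.000 90.000

cos θ_2 = (117.0000−9²−6²)/(2·9·6) = 0.0000; θ_2 = 90.0000° (elbow-up)
β = atan2(9.0000,-6.0000) = 123.6901°; ψ = atan2(6.0000,9.0000) = 33.6901°
θ_1 = β − ψ = 90.0000°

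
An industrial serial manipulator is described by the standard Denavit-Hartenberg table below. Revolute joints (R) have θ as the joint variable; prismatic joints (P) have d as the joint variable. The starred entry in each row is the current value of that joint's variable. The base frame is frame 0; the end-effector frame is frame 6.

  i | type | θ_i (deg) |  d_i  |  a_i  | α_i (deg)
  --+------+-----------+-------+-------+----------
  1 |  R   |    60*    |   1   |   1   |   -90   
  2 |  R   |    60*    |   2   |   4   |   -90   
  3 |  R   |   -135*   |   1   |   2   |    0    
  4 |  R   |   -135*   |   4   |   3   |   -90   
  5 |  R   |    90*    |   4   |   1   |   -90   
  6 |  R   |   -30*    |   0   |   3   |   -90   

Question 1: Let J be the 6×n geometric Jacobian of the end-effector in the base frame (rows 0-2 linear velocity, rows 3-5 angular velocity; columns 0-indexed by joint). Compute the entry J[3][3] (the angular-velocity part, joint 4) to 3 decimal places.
-0.433

axis z_3 = (-0.4330,-0.7500,-0.5000); lever o_n−o_3 = (1.0490,-4.1830,4.5622)
cross product → J_v[:, 3] = (-5.5131,1.4510,2.5981)
J_ω[:, 3] = z_3
entry J[3][3] = -0.4330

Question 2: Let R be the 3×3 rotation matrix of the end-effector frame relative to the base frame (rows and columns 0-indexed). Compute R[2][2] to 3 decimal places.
End-effector z-axis (col 2 of R) = (0.4330,0.7500,-0.5000)
R[2][2] = -0.5000

-0.500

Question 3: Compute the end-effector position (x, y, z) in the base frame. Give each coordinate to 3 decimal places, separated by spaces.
-1.194 -1.240 2.823

after link 1: o_1 = (0.5000, 0.8660, 1.0000)
after link 2: o_2 = (-0.2321, 3.5981, -2.4641)
after link 3: o_3 = (-2.2434, 2.9428, -1.7394)
after link 4: o_4 = (-1.3773, -1.5572, -3.7394)
after link 5: o_5 = (-1.9443, -2.5392, 0.2247)
after link 6: o_6 = (-1.1943, -1.2402, 2.8228)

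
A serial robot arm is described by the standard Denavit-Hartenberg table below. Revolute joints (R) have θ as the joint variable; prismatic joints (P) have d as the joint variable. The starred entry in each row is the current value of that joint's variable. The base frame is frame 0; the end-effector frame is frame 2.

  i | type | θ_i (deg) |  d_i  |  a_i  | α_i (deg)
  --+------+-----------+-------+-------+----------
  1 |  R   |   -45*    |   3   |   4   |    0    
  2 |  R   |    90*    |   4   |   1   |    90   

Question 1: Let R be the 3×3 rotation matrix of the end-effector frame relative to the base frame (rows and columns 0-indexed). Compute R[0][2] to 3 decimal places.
End-effector z-axis (col 2 of R) = (0.7071,-0.7071,0.0000)
R[0][2] = 0.7071

0.707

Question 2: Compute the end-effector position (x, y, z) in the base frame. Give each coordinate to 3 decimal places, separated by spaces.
after link 1: o_1 = (2.8284, -2.8284, 3.0000)
after link 2: o_2 = (3.5355, -2.1213, 7.0000)

3.536 -2.121 7.000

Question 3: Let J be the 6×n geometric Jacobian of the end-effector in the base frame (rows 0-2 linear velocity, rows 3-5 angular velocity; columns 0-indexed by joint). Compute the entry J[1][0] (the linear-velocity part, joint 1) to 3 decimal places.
axis z_0 = ẑ; lever o_n−o_0 = (3.5355,-2.1213,7.0000)
cross product → J_v[:, 0] = (2.1213,3.5355,-0.0000)
J_ω[:, 0] = z_0
entry J[1][0] = 3.5355

3.536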